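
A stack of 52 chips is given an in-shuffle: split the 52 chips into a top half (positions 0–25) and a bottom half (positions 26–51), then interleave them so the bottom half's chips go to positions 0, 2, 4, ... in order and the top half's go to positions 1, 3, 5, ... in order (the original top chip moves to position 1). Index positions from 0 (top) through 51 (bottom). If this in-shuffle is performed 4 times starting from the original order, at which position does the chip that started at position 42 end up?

Track the chip's position through each in-shuffle:
42 → 32 → 12 → 25 → 51

51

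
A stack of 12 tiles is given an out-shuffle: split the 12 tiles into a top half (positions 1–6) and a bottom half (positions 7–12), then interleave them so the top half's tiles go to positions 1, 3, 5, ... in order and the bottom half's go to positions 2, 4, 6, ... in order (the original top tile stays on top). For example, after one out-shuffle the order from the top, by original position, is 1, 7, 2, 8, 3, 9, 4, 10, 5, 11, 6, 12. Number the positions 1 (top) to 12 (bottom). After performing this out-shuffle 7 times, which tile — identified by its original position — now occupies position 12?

Work backwards from position 12, undoing one out-shuffle at a time:
12 ← 12 ← 12 ← 12 ← 12 ← 12 ← 12 ← 12
So the tile now at position 12 started at position 12.

12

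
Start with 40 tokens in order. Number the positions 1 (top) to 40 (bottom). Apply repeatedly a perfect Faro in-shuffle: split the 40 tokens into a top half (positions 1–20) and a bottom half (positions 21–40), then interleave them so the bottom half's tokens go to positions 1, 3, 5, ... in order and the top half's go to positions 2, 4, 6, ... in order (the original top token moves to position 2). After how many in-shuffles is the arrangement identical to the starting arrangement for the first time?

The in-shuffle permutes the 40 positions with cycle lengths [20, 20].
Every token is home exactly when every cycle has completed a whole number of laps, i.e. after lcm(20) = 20 in-shuffles.

20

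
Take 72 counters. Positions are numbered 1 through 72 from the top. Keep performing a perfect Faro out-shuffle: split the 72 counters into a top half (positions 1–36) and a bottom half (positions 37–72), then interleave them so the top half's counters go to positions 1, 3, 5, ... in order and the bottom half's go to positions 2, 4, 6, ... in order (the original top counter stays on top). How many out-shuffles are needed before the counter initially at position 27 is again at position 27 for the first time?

35

Follow position 27 under repeated out-shuffles:
27 → 53 → 34 → 67 → 62 → 52 → 32 → 63 → ... → 27 (length 35)
It first returns after 35 out-shuffles.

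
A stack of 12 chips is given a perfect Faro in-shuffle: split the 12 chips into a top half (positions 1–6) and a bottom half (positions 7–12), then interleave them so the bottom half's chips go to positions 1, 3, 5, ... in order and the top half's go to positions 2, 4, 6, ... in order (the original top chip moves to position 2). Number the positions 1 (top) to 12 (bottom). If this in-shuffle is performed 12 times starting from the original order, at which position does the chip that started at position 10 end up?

10

Track the chip's position through each in-shuffle:
10 → 7 → 1 → 2 → 4 → 8 → 3 → 6 → 12 → 11 → 9 → 5 → 10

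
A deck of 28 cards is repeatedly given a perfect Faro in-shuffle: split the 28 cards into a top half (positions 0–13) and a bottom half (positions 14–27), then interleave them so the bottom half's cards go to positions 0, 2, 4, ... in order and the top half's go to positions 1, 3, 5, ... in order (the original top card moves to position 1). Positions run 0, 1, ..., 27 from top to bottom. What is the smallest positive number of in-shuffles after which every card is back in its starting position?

The in-shuffle permutes the 28 positions with cycle lengths [28].
Every card is home exactly when every cycle has completed a whole number of laps, i.e. after lcm(28) = 28 in-shuffles.

28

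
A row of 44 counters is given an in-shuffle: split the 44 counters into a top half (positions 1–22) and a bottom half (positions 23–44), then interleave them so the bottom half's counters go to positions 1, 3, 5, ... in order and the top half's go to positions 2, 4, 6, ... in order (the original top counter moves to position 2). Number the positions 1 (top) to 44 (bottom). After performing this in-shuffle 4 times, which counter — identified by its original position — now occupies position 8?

Work backwards from position 8, undoing one in-shuffle at a time:
8 ← 4 ← 2 ← 1 ← 23
So the counter now at position 8 started at position 23.

23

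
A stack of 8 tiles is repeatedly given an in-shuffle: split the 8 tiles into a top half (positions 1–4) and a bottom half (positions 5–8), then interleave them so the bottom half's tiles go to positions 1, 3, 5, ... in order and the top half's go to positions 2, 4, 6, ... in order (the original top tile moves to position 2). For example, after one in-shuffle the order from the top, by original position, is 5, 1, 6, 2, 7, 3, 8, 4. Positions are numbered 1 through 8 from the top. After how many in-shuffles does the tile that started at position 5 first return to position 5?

Follow position 5 under repeated in-shuffles:
5 → 1 → 2 → 4 → 8 → 7 → 5
It first returns after 6 in-shuffles.

6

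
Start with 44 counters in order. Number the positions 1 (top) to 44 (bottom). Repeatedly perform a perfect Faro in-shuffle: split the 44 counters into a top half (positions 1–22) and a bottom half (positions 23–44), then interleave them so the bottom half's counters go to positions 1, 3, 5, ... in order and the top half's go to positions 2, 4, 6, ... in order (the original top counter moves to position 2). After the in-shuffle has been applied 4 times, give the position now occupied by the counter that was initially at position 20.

Track the counter's position through each in-shuffle:
20 → 40 → 35 → 25 → 5

5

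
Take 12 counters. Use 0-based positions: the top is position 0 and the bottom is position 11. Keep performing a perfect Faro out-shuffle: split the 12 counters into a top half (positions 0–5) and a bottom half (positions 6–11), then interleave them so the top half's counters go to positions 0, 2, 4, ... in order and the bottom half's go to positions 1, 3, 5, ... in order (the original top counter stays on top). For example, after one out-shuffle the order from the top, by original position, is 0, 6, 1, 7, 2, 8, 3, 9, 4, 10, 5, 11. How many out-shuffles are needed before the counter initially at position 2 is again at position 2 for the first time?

Follow position 2 under repeated out-shuffles:
2 → 4 → 8 → 5 → 10 → 9 → 7 → 3 → 6 → 1 → 2
It first returns after 10 out-shuffles.

10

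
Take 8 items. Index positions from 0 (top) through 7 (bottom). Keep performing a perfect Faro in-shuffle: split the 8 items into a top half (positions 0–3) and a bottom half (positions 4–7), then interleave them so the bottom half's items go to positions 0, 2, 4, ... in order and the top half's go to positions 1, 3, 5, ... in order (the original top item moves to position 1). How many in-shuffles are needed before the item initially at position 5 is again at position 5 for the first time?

2

Follow position 5 under repeated in-shuffles:
5 → 2 → 5
It first returns after 2 in-shuffles.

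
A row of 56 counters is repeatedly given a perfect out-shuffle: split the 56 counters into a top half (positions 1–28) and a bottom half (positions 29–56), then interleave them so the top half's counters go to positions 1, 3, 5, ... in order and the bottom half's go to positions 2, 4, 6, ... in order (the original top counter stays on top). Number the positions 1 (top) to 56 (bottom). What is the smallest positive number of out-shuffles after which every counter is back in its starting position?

20

The out-shuffle permutes the 56 positions with cycle lengths [1, 1, 4, 10, 20, 20].
Every counter is home exactly when every cycle has completed a whole number of laps, i.e. after lcm(1, 4, 10, 20) = 20 out-shuffles.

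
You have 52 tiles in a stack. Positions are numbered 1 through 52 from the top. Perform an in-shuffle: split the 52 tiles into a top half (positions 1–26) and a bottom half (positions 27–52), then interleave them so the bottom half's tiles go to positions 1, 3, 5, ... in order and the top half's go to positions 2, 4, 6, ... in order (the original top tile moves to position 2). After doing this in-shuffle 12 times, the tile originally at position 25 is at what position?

Track the tile's position through each in-shuffle:
25 → 50 → 47 → 41 → 29 → 5 → 10 → 20 → 40 → 27 → 1 → 2 → 4

4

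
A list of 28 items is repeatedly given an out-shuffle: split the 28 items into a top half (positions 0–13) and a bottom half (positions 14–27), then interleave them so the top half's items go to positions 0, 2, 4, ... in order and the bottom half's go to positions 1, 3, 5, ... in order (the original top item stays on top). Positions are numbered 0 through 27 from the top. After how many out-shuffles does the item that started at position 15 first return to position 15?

6

Follow position 15 under repeated out-shuffles:
15 → 3 → 6 → 12 → 24 → 21 → 15
It first returns after 6 out-shuffles.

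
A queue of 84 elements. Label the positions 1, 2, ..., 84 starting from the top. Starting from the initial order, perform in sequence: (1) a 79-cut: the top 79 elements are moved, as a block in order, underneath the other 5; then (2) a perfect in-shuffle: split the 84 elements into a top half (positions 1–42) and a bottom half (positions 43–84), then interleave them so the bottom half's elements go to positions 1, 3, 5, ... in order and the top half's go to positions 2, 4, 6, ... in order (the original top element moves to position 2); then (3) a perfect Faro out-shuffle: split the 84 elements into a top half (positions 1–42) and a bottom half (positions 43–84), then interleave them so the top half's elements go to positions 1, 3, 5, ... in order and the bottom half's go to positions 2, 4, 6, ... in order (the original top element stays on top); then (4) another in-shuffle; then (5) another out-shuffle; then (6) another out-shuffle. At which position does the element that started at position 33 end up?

Track the element from position 33 forward through each operation:
  after op 1 (cut 79): 33 → 38
  after op 2 (in-shuffle): 38 → 76
  after op 3 (out-shuffle): 76 → 68
  after op 4 (in-shuffle): 68 → 51
  after op 5 (out-shuffle): 51 → 18
  after op 6 (out-shuffle): 18 → 35

35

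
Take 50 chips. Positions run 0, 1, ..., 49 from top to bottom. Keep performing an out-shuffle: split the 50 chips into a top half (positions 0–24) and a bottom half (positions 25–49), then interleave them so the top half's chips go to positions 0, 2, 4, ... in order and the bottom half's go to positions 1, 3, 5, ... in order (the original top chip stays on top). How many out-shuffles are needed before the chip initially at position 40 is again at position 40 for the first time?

21

Follow position 40 under repeated out-shuffles:
40 → 31 → 13 → 26 → 3 → 6 → 12 → 24 → ... → 40 (length 21)
It first returns after 21 out-shuffles.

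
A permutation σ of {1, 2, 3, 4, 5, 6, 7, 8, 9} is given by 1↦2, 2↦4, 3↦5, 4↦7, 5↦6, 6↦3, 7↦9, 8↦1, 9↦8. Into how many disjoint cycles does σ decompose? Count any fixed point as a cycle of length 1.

2

Cycle decomposition: (1 2 4 7 9 8) (3 5 6).
2 cycles.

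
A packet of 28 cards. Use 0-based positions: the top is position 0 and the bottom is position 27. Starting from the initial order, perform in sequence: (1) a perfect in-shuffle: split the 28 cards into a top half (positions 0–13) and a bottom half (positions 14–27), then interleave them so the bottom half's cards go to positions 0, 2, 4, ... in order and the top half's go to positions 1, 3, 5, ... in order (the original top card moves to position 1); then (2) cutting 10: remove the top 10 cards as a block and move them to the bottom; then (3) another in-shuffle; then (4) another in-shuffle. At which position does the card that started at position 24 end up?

Track the card from position 24 forward through each operation:
  after op 1 (in-shuffle): 24 → 20
  after op 2 (cut 10): 20 → 10
  after op 3 (in-shuffle): 10 → 21
  after op 4 (in-shuffle): 21 → 14

14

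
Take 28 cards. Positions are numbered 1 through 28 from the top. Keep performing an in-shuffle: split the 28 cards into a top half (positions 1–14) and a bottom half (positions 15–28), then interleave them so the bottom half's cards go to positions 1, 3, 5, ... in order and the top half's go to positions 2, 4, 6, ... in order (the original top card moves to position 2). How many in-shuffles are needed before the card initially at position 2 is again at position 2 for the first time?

Follow position 2 under repeated in-shuffles:
2 → 4 → 8 → 16 → 3 → 6 → 12 → 24 → ... → 2 (length 28)
It first returns after 28 in-shuffles.

28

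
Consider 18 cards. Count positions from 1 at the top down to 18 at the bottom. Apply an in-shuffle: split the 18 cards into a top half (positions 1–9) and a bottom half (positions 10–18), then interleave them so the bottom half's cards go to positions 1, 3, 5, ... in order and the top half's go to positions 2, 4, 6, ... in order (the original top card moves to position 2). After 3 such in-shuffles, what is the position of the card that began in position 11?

12

Track the card's position through each in-shuffle:
11 → 3 → 6 → 12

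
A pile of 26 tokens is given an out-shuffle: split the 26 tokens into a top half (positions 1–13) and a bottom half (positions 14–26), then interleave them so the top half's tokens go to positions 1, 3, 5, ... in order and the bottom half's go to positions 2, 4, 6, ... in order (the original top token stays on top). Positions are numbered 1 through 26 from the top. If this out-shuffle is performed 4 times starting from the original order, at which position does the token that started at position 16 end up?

Track the token's position through each out-shuffle:
16 → 6 → 11 → 21 → 16

16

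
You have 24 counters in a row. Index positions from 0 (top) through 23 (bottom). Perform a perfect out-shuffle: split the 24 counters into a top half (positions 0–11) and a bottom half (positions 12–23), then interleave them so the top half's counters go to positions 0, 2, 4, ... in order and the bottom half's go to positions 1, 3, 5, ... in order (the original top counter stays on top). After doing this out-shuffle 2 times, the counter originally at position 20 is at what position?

Track the counter's position through each out-shuffle:
20 → 17 → 11

11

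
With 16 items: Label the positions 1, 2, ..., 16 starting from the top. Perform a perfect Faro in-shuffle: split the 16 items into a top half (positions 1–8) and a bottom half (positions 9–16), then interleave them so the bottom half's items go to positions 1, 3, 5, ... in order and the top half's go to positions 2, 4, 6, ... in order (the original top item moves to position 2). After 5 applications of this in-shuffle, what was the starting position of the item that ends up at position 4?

15

Work backwards from position 4, undoing one in-shuffle at a time:
4 ← 2 ← 1 ← 9 ← 13 ← 15
So the item now at position 4 started at position 15.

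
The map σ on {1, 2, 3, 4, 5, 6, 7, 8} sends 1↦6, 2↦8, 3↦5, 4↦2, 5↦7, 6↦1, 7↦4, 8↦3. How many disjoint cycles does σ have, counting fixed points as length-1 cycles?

2

Cycle decomposition: (1 6) (2 8 3 5 7 4).
2 cycles.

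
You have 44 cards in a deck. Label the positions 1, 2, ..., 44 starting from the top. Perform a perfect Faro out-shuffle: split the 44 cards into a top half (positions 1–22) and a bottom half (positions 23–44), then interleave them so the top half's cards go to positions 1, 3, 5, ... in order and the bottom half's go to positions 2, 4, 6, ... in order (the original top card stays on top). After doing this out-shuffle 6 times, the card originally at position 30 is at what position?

Track the card's position through each out-shuffle:
30 → 16 → 31 → 18 → 35 → 26 → 8

8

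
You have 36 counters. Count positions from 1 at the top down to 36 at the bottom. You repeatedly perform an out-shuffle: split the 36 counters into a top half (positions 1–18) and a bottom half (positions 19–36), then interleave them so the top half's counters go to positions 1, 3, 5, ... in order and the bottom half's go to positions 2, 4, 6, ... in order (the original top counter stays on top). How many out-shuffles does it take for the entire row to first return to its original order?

12

The out-shuffle permutes the 36 positions with cycle lengths [1, 1, 3, 3, 4, 12, 12].
Every counter is home exactly when every cycle has completed a whole number of laps, i.e. after lcm(1, 3, 4, 12) = 12 out-shuffles.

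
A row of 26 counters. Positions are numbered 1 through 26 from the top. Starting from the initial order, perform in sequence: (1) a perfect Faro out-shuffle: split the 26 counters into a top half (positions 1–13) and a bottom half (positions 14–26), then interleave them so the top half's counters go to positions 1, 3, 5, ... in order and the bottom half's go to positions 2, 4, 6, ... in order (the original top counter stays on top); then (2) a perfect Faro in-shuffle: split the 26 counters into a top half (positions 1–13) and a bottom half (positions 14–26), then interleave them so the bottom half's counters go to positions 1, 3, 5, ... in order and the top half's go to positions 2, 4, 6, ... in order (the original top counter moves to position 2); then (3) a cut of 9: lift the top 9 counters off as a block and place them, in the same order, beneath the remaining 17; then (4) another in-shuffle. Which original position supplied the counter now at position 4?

10

Undo the operations in reverse order, starting from position 4:
  undo op 4 (in-shuffle, from top half): 4 ← 2
  undo op 3 (cut 9): 2 ← 11
  undo op 2 (in-shuffle, from bottom half): 11 ← 19
  undo op 1 (out-shuffle, from top half): 19 ← 10
So the counter at position 4 came from original position 10.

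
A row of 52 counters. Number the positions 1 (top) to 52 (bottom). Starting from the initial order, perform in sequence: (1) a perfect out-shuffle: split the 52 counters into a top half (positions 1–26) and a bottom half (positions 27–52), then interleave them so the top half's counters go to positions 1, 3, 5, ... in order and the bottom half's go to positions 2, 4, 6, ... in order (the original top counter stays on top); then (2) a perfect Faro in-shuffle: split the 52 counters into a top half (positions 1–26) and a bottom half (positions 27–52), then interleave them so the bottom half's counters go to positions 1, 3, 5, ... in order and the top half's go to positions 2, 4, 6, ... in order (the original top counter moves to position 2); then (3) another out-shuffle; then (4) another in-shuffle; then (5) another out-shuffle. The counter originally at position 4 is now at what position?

1

Track the counter from position 4 forward through each operation:
  after op 1 (out-shuffle): 4 → 7
  after op 2 (in-shuffle): 7 → 14
  after op 3 (out-shuffle): 14 → 27
  after op 4 (in-shuffle): 27 → 1
  after op 5 (out-shuffle): 1 → 1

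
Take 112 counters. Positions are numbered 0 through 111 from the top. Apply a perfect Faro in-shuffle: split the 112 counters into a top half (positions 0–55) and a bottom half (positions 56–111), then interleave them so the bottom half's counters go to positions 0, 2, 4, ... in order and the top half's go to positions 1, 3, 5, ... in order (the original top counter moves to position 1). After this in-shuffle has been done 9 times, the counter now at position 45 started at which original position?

Work backwards from position 45, undoing one in-shuffle at a time:
45 ← 22 ← 67 ← 33 ← 16 ← 64 ← 88 ← 100 ← 106 ← 109
So the counter now at position 45 started at position 109.

109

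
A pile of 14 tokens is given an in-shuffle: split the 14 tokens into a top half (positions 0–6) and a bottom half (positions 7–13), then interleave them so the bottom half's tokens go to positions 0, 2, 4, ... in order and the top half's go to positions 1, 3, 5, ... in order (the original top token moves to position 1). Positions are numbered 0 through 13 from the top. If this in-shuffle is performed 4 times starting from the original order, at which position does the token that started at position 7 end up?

Track the token's position through each in-shuffle:
7 → 0 → 1 → 3 → 7

7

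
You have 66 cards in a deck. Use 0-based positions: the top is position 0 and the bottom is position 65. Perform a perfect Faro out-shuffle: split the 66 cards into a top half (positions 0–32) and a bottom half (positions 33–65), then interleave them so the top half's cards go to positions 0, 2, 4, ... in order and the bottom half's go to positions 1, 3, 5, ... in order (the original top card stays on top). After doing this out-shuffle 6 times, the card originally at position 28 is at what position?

Track the card's position through each out-shuffle:
28 → 56 → 47 → 29 → 58 → 51 → 37

37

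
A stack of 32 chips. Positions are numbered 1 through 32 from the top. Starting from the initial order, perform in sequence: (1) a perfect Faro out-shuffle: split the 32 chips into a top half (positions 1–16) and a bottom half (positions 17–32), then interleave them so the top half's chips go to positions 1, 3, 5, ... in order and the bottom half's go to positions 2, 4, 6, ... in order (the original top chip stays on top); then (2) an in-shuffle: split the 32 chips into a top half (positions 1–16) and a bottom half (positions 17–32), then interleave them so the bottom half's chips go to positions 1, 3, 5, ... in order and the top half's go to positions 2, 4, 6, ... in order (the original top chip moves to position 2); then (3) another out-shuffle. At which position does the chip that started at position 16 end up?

26

Track the chip from position 16 forward through each operation:
  after op 1 (out-shuffle): 16 → 31
  after op 2 (in-shuffle): 31 → 29
  after op 3 (out-shuffle): 29 → 26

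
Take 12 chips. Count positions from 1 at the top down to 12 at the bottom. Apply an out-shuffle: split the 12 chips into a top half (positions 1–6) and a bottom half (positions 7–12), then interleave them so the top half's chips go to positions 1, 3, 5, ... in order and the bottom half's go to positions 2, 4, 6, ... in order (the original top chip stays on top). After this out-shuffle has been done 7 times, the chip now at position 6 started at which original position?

Work backwards from position 6, undoing one out-shuffle at a time:
6 ← 9 ← 5 ← 3 ← 2 ← 7 ← 4 ← 8
So the chip now at position 6 started at position 8.

8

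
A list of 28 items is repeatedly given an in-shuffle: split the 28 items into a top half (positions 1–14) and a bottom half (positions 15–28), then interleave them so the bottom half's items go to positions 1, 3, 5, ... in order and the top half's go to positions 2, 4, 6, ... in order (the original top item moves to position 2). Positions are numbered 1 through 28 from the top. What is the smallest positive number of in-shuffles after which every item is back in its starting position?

28

The in-shuffle permutes the 28 positions with cycle lengths [28].
Every item is home exactly when every cycle has completed a whole number of laps, i.e. after lcm(28) = 28 in-shuffles.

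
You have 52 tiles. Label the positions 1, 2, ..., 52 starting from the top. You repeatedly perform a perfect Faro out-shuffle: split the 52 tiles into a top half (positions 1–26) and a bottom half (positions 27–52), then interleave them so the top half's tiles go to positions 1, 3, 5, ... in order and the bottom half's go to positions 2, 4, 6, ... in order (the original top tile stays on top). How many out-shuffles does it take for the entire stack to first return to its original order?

8

The out-shuffle permutes the 52 positions with cycle lengths [1, 1, 2, 8, 8, 8, 8, 8, 8].
Every tile is home exactly when every cycle has completed a whole number of laps, i.e. after lcm(1, 2, 8) = 8 out-shuffles.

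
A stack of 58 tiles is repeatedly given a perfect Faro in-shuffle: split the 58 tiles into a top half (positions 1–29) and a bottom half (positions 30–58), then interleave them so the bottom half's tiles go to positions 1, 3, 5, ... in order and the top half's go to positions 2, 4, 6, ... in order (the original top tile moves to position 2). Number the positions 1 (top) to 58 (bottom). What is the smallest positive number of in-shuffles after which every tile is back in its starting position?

58

The in-shuffle permutes the 58 positions with cycle lengths [58].
Every tile is home exactly when every cycle has completed a whole number of laps, i.e. after lcm(58) = 58 in-shuffles.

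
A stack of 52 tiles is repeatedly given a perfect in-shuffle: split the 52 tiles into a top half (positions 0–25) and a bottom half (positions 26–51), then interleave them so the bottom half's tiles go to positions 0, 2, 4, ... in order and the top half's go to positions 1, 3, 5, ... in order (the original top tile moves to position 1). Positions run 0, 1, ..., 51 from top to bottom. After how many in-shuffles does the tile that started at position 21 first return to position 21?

52

Follow position 21 under repeated in-shuffles:
21 → 43 → 34 → 16 → 33 → 14 → 29 → 6 → ... → 21 (length 52)
It first returns after 52 in-shuffles.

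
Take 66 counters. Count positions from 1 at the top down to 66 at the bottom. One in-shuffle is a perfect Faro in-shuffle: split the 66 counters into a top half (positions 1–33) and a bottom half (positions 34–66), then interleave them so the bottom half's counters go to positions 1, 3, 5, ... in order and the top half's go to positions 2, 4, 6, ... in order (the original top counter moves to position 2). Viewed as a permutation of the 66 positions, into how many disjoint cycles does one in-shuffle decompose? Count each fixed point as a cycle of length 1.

1

Trace each unvisited position around until it returns:
(1 2 4 8 16 32 ... len 66)
1 cycle in total.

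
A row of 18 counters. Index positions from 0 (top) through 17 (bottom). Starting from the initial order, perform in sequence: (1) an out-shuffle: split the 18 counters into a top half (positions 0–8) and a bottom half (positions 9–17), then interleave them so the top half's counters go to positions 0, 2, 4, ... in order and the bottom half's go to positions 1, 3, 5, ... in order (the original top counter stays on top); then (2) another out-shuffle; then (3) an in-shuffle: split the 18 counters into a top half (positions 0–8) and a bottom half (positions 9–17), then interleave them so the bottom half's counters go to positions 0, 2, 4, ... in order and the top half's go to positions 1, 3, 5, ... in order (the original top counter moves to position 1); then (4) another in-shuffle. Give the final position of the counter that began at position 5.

15

Track the counter from position 5 forward through each operation:
  after op 1 (out-shuffle): 5 → 10
  after op 2 (out-shuffle): 10 → 3
  after op 3 (in-shuffle): 3 → 7
  after op 4 (in-shuffle): 7 → 15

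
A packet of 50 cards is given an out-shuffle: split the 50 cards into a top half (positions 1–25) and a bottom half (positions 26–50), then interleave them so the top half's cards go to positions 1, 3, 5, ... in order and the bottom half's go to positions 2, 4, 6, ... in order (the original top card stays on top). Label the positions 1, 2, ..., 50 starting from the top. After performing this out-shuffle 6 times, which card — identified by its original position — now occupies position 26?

19

Work backwards from position 26, undoing one out-shuffle at a time:
26 ← 38 ← 44 ← 47 ← 24 ← 37 ← 19
So the card now at position 26 started at position 19.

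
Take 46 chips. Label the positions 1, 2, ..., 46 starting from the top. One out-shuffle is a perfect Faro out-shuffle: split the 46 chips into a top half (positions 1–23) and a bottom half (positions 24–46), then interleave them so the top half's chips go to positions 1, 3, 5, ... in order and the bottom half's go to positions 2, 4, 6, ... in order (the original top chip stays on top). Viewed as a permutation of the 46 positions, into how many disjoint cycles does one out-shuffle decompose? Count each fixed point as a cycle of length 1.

9

Trace each unvisited position around until it returns:
(1) (2 3 5 9 17 33 ... len 12) (4 7 13 25) (6 11 21 41 36 26) (8 15 29 12 23 45 ... len 12) (10 19 37 28) (16 31) (22 43 40 34) ... plus 1 more
9 cycles in total.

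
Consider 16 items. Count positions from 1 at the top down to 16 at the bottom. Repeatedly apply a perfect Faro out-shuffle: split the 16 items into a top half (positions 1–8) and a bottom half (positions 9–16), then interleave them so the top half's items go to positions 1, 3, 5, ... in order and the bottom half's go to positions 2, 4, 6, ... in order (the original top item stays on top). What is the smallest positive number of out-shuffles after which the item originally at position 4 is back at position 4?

4

Follow position 4 under repeated out-shuffles:
4 → 7 → 13 → 10 → 4
It first returns after 4 out-shuffles.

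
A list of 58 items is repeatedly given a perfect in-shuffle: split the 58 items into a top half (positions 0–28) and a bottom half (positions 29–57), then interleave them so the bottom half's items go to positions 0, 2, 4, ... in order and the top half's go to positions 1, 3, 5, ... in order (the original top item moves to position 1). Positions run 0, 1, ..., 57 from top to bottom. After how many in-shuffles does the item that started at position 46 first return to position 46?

Follow position 46 under repeated in-shuffles:
46 → 34 → 10 → 21 → 43 → 28 → 57 → 56 → ... → 46 (length 58)
It first returns after 58 in-shuffles.

58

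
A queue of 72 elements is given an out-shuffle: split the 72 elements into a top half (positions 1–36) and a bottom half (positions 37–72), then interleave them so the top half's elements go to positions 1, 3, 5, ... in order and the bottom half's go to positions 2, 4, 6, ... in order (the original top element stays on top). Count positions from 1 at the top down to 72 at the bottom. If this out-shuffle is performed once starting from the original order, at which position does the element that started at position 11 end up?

21

Track the element's position through each out-shuffle:
11 → 21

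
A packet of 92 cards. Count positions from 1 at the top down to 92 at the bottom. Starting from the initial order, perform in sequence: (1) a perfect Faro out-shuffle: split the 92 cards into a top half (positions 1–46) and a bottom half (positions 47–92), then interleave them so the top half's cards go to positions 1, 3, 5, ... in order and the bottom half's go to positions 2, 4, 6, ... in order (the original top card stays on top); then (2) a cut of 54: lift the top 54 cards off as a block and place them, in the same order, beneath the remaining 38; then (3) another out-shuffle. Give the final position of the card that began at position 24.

78

Track the card from position 24 forward through each operation:
  after op 1 (out-shuffle): 24 → 47
  after op 2 (cut 54): 47 → 85
  after op 3 (out-shuffle): 85 → 78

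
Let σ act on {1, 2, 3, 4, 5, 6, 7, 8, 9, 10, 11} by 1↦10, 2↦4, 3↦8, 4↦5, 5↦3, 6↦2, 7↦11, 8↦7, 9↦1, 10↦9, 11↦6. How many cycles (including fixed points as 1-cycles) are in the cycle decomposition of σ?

2

Cycle decomposition: (1 10 9) (2 4 5 3 8 7 11 6).
2 cycles.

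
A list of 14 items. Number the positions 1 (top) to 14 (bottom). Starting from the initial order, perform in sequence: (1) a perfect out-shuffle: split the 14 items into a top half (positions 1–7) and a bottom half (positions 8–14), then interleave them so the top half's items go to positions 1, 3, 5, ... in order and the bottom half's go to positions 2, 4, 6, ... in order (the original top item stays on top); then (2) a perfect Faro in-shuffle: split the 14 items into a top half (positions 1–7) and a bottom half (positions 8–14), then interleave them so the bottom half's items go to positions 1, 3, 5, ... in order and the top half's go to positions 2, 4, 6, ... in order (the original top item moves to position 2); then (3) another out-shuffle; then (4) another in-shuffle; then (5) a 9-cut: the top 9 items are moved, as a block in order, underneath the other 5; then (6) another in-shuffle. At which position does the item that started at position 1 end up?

7

Track the item from position 1 forward through each operation:
  after op 1 (out-shuffle): 1 → 1
  after op 2 (in-shuffle): 1 → 2
  after op 3 (out-shuffle): 2 → 3
  after op 4 (in-shuffle): 3 → 6
  after op 5 (cut 9): 6 → 11
  after op 6 (in-shuffle): 11 → 7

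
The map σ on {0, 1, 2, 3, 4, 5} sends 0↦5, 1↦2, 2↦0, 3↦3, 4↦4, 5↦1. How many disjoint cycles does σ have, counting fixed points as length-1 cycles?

Cycle decomposition: (0 5 1 2) (3) (4).
3 cycles.

3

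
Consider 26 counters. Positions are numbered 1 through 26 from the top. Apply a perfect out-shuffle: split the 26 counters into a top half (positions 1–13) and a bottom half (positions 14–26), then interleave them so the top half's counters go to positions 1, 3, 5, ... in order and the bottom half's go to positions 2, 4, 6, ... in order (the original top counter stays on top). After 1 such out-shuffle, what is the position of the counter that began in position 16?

6

Track the counter's position through each out-shuffle:
16 → 6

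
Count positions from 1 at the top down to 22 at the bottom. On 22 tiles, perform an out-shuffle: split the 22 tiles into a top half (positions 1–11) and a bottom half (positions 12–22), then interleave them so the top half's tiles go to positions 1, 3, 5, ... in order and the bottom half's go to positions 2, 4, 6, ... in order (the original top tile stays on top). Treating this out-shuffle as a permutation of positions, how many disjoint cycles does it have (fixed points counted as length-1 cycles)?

Trace each unvisited position around until it returns:
(1) (2 3 5 9 17 12) (4 7 13) (6 11 21 20 18 14) (8 15) (10 19 16) (22)
7 cycles in total.

7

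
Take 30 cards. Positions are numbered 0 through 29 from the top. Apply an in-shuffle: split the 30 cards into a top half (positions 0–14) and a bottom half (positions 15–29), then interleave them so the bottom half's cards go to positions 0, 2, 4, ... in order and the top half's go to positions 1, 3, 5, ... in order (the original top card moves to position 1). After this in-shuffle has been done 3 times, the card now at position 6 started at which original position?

27

Work backwards from position 6, undoing one in-shuffle at a time:
6 ← 18 ← 24 ← 27
So the card now at position 6 started at position 27.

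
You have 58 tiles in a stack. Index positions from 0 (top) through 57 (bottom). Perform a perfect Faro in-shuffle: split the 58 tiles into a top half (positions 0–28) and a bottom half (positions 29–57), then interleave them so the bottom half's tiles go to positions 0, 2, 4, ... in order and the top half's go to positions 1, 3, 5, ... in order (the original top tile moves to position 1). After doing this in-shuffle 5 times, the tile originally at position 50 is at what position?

38

Track the tile's position through each in-shuffle:
50 → 42 → 26 → 53 → 48 → 38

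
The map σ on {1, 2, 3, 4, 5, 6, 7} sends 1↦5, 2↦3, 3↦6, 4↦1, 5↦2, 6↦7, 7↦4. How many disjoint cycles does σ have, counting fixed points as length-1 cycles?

1

Cycle decomposition: (1 5 2 3 6 7 4).
1 cycle.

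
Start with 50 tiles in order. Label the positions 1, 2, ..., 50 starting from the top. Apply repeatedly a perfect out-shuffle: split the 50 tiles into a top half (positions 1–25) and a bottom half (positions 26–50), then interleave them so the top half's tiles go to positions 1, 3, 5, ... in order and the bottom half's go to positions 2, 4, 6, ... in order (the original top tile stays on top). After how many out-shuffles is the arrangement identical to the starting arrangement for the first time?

The out-shuffle permutes the 50 positions with cycle lengths [1, 1, 3, 3, 21, 21].
Every tile is home exactly when every cycle has completed a whole number of laps, i.e. after lcm(1, 3, 21) = 21 out-shuffles.

21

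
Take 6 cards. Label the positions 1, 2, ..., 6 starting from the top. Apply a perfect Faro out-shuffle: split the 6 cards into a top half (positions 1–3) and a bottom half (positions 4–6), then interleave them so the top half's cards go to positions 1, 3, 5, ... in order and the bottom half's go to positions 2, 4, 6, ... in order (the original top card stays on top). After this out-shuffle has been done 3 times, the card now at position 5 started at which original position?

4

Work backwards from position 5, undoing one out-shuffle at a time:
5 ← 3 ← 2 ← 4
So the card now at position 5 started at position 4.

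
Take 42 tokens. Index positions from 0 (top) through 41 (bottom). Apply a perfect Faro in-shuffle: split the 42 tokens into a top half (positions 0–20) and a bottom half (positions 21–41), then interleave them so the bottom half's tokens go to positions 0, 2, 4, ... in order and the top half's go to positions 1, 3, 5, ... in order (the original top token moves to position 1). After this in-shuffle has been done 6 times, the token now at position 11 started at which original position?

Work backwards from position 11, undoing one in-shuffle at a time:
11 ← 5 ← 2 ← 22 ← 32 ← 37 ← 18
So the token now at position 11 started at position 18.

18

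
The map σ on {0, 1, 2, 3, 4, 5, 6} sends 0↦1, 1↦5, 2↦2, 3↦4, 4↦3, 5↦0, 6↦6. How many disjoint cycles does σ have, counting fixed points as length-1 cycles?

Cycle decomposition: (0 1 5) (2) (3 4) (6).
4 cycles.

4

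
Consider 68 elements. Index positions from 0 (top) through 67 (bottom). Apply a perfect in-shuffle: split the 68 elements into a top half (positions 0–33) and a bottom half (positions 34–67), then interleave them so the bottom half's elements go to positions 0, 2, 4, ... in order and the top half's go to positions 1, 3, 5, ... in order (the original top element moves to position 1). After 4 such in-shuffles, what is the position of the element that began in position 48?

24

Track the element's position through each in-shuffle:
48 → 28 → 57 → 46 → 24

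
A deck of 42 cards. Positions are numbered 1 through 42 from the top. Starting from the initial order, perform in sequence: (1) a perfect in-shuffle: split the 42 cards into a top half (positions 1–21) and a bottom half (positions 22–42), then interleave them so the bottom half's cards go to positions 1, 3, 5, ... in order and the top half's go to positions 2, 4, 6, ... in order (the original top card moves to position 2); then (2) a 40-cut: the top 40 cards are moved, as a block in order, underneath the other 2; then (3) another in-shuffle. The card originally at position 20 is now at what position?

41

Track the card from position 20 forward through each operation:
  after op 1 (in-shuffle): 20 → 40
  after op 2 (cut 40): 40 → 42
  after op 3 (in-shuffle): 42 → 41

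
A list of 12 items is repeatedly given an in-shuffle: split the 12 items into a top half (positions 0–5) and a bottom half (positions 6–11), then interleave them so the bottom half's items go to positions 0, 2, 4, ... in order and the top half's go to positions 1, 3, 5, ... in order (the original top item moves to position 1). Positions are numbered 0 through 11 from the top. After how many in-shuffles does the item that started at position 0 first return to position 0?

12

Follow position 0 under repeated in-shuffles:
0 → 1 → 3 → 7 → 2 → 5 → 11 → 10 → 8 → 4 → 9 → 6 → 0
It first returns after 12 in-shuffles.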